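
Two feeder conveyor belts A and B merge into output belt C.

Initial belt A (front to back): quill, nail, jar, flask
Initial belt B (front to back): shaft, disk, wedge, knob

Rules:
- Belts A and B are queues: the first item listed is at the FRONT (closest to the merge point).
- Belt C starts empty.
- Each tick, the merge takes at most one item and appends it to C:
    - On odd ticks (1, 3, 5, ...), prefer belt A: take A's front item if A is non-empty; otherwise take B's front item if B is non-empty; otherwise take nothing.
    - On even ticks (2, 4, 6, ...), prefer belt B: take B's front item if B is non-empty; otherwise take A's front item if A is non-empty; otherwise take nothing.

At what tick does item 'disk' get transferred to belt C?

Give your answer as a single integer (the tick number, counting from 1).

Tick 1: prefer A, take quill from A; A=[nail,jar,flask] B=[shaft,disk,wedge,knob] C=[quill]
Tick 2: prefer B, take shaft from B; A=[nail,jar,flask] B=[disk,wedge,knob] C=[quill,shaft]
Tick 3: prefer A, take nail from A; A=[jar,flask] B=[disk,wedge,knob] C=[quill,shaft,nail]
Tick 4: prefer B, take disk from B; A=[jar,flask] B=[wedge,knob] C=[quill,shaft,nail,disk]

Answer: 4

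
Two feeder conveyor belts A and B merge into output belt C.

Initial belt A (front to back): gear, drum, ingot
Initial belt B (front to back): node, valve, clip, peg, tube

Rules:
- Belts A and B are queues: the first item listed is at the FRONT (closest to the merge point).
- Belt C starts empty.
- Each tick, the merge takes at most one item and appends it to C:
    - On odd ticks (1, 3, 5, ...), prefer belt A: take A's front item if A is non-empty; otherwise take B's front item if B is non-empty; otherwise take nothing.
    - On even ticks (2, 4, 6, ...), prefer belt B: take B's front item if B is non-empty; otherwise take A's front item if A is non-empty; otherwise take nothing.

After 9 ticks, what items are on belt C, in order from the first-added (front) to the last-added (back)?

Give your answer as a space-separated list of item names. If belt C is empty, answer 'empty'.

Tick 1: prefer A, take gear from A; A=[drum,ingot] B=[node,valve,clip,peg,tube] C=[gear]
Tick 2: prefer B, take node from B; A=[drum,ingot] B=[valve,clip,peg,tube] C=[gear,node]
Tick 3: prefer A, take drum from A; A=[ingot] B=[valve,clip,peg,tube] C=[gear,node,drum]
Tick 4: prefer B, take valve from B; A=[ingot] B=[clip,peg,tube] C=[gear,node,drum,valve]
Tick 5: prefer A, take ingot from A; A=[-] B=[clip,peg,tube] C=[gear,node,drum,valve,ingot]
Tick 6: prefer B, take clip from B; A=[-] B=[peg,tube] C=[gear,node,drum,valve,ingot,clip]
Tick 7: prefer A, take peg from B; A=[-] B=[tube] C=[gear,node,drum,valve,ingot,clip,peg]
Tick 8: prefer B, take tube from B; A=[-] B=[-] C=[gear,node,drum,valve,ingot,clip,peg,tube]
Tick 9: prefer A, both empty, nothing taken; A=[-] B=[-] C=[gear,node,drum,valve,ingot,clip,peg,tube]

Answer: gear node drum valve ingot clip peg tube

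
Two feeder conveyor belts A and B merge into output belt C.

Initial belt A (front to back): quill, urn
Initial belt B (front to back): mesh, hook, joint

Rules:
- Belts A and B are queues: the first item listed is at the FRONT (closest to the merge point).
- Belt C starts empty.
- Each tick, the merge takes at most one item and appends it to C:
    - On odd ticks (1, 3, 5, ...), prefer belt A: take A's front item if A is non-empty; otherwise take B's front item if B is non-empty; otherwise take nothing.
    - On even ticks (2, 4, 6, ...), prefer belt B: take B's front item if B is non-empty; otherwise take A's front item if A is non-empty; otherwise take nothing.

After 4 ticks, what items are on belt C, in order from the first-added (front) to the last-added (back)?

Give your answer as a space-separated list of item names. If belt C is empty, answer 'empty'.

Tick 1: prefer A, take quill from A; A=[urn] B=[mesh,hook,joint] C=[quill]
Tick 2: prefer B, take mesh from B; A=[urn] B=[hook,joint] C=[quill,mesh]
Tick 3: prefer A, take urn from A; A=[-] B=[hook,joint] C=[quill,mesh,urn]
Tick 4: prefer B, take hook from B; A=[-] B=[joint] C=[quill,mesh,urn,hook]

Answer: quill mesh urn hook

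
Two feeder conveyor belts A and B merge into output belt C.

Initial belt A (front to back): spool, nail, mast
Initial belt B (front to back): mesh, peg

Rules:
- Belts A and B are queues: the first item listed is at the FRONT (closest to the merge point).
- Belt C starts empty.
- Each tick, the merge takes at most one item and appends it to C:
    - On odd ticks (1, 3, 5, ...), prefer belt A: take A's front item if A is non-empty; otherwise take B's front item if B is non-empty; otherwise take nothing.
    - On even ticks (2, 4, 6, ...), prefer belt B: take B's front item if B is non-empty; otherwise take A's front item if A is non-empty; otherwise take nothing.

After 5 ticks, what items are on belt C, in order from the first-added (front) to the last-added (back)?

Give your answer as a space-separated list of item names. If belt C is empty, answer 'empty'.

Tick 1: prefer A, take spool from A; A=[nail,mast] B=[mesh,peg] C=[spool]
Tick 2: prefer B, take mesh from B; A=[nail,mast] B=[peg] C=[spool,mesh]
Tick 3: prefer A, take nail from A; A=[mast] B=[peg] C=[spool,mesh,nail]
Tick 4: prefer B, take peg from B; A=[mast] B=[-] C=[spool,mesh,nail,peg]
Tick 5: prefer A, take mast from A; A=[-] B=[-] C=[spool,mesh,nail,peg,mast]

Answer: spool mesh nail peg mast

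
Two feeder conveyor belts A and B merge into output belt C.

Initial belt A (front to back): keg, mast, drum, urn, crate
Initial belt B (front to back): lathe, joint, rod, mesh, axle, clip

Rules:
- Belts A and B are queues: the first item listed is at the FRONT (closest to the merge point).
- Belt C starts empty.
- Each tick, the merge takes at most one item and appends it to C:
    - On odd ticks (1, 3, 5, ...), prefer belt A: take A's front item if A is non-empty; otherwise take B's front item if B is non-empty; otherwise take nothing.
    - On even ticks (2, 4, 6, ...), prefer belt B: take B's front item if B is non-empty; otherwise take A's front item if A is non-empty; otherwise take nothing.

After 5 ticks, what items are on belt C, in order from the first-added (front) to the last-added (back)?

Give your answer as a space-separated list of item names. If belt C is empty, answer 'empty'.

Tick 1: prefer A, take keg from A; A=[mast,drum,urn,crate] B=[lathe,joint,rod,mesh,axle,clip] C=[keg]
Tick 2: prefer B, take lathe from B; A=[mast,drum,urn,crate] B=[joint,rod,mesh,axle,clip] C=[keg,lathe]
Tick 3: prefer A, take mast from A; A=[drum,urn,crate] B=[joint,rod,mesh,axle,clip] C=[keg,lathe,mast]
Tick 4: prefer B, take joint from B; A=[drum,urn,crate] B=[rod,mesh,axle,clip] C=[keg,lathe,mast,joint]
Tick 5: prefer A, take drum from A; A=[urn,crate] B=[rod,mesh,axle,clip] C=[keg,lathe,mast,joint,drum]

Answer: keg lathe mast joint drum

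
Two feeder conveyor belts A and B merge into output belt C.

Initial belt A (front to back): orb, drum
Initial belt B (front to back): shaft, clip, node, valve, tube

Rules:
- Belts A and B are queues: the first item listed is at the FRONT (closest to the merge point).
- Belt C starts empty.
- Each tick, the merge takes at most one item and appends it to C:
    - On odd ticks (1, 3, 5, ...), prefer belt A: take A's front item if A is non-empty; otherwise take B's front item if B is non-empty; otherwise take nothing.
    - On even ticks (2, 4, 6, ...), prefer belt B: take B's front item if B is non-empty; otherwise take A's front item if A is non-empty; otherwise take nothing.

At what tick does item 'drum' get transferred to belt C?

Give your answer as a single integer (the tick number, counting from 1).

Answer: 3

Derivation:
Tick 1: prefer A, take orb from A; A=[drum] B=[shaft,clip,node,valve,tube] C=[orb]
Tick 2: prefer B, take shaft from B; A=[drum] B=[clip,node,valve,tube] C=[orb,shaft]
Tick 3: prefer A, take drum from A; A=[-] B=[clip,node,valve,tube] C=[orb,shaft,drum]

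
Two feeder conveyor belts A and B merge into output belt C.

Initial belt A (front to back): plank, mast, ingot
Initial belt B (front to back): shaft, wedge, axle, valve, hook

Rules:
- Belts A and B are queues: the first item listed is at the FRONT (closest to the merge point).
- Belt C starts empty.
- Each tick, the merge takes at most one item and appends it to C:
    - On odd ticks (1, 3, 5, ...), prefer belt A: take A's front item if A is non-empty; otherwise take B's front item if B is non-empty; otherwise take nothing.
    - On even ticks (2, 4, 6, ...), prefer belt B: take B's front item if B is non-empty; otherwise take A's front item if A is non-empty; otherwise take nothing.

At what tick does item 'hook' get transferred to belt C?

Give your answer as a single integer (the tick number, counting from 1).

Tick 1: prefer A, take plank from A; A=[mast,ingot] B=[shaft,wedge,axle,valve,hook] C=[plank]
Tick 2: prefer B, take shaft from B; A=[mast,ingot] B=[wedge,axle,valve,hook] C=[plank,shaft]
Tick 3: prefer A, take mast from A; A=[ingot] B=[wedge,axle,valve,hook] C=[plank,shaft,mast]
Tick 4: prefer B, take wedge from B; A=[ingot] B=[axle,valve,hook] C=[plank,shaft,mast,wedge]
Tick 5: prefer A, take ingot from A; A=[-] B=[axle,valve,hook] C=[plank,shaft,mast,wedge,ingot]
Tick 6: prefer B, take axle from B; A=[-] B=[valve,hook] C=[plank,shaft,mast,wedge,ingot,axle]
Tick 7: prefer A, take valve from B; A=[-] B=[hook] C=[plank,shaft,mast,wedge,ingot,axle,valve]
Tick 8: prefer B, take hook from B; A=[-] B=[-] C=[plank,shaft,mast,wedge,ingot,axle,valve,hook]

Answer: 8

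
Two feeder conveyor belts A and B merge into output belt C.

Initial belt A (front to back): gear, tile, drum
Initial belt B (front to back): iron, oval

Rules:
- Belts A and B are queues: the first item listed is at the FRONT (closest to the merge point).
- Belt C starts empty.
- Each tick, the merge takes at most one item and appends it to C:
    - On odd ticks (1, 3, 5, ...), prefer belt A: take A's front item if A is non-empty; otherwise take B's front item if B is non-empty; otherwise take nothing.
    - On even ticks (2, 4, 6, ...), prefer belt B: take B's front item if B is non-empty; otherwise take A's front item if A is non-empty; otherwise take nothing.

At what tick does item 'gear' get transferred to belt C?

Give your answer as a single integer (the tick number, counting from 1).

Answer: 1

Derivation:
Tick 1: prefer A, take gear from A; A=[tile,drum] B=[iron,oval] C=[gear]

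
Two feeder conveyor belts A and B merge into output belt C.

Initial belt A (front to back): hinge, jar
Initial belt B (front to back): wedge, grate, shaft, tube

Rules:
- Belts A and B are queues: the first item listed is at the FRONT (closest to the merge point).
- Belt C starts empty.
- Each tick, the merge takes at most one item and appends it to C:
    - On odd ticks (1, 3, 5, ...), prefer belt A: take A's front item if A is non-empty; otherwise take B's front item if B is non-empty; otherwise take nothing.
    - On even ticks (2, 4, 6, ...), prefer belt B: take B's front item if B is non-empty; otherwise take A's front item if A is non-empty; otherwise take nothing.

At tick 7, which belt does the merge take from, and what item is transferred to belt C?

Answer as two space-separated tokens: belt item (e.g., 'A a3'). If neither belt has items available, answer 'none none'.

Tick 1: prefer A, take hinge from A; A=[jar] B=[wedge,grate,shaft,tube] C=[hinge]
Tick 2: prefer B, take wedge from B; A=[jar] B=[grate,shaft,tube] C=[hinge,wedge]
Tick 3: prefer A, take jar from A; A=[-] B=[grate,shaft,tube] C=[hinge,wedge,jar]
Tick 4: prefer B, take grate from B; A=[-] B=[shaft,tube] C=[hinge,wedge,jar,grate]
Tick 5: prefer A, take shaft from B; A=[-] B=[tube] C=[hinge,wedge,jar,grate,shaft]
Tick 6: prefer B, take tube from B; A=[-] B=[-] C=[hinge,wedge,jar,grate,shaft,tube]
Tick 7: prefer A, both empty, nothing taken; A=[-] B=[-] C=[hinge,wedge,jar,grate,shaft,tube]

Answer: none none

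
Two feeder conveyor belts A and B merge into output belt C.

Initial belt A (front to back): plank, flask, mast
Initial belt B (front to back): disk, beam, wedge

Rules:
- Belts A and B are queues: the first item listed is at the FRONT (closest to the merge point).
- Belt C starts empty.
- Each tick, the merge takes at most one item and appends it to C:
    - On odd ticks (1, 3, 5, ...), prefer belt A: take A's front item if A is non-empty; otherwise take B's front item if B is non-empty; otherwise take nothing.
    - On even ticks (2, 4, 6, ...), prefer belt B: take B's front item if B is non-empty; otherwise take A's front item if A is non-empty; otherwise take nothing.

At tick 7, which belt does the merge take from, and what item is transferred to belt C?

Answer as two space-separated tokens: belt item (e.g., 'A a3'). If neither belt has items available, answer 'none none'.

Answer: none none

Derivation:
Tick 1: prefer A, take plank from A; A=[flask,mast] B=[disk,beam,wedge] C=[plank]
Tick 2: prefer B, take disk from B; A=[flask,mast] B=[beam,wedge] C=[plank,disk]
Tick 3: prefer A, take flask from A; A=[mast] B=[beam,wedge] C=[plank,disk,flask]
Tick 4: prefer B, take beam from B; A=[mast] B=[wedge] C=[plank,disk,flask,beam]
Tick 5: prefer A, take mast from A; A=[-] B=[wedge] C=[plank,disk,flask,beam,mast]
Tick 6: prefer B, take wedge from B; A=[-] B=[-] C=[plank,disk,flask,beam,mast,wedge]
Tick 7: prefer A, both empty, nothing taken; A=[-] B=[-] C=[plank,disk,flask,beam,mast,wedge]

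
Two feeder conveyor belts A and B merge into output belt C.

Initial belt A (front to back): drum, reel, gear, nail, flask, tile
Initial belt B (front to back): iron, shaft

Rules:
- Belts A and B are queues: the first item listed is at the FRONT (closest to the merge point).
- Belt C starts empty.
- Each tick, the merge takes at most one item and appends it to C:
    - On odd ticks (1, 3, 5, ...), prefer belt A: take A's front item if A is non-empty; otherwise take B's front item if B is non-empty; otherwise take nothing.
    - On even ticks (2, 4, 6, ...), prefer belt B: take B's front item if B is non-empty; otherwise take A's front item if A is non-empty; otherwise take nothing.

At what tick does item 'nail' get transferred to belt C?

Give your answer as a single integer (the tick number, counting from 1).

Tick 1: prefer A, take drum from A; A=[reel,gear,nail,flask,tile] B=[iron,shaft] C=[drum]
Tick 2: prefer B, take iron from B; A=[reel,gear,nail,flask,tile] B=[shaft] C=[drum,iron]
Tick 3: prefer A, take reel from A; A=[gear,nail,flask,tile] B=[shaft] C=[drum,iron,reel]
Tick 4: prefer B, take shaft from B; A=[gear,nail,flask,tile] B=[-] C=[drum,iron,reel,shaft]
Tick 5: prefer A, take gear from A; A=[nail,flask,tile] B=[-] C=[drum,iron,reel,shaft,gear]
Tick 6: prefer B, take nail from A; A=[flask,tile] B=[-] C=[drum,iron,reel,shaft,gear,nail]

Answer: 6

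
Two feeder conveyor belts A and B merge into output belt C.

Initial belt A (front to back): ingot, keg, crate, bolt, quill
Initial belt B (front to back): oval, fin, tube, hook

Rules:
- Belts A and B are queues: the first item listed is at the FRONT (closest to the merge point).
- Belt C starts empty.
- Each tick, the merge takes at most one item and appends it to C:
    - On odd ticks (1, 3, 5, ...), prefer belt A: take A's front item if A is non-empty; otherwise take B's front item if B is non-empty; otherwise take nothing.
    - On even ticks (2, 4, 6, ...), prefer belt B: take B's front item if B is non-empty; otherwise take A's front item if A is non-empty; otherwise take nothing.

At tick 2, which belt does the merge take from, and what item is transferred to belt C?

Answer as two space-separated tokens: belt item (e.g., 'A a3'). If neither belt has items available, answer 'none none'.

Answer: B oval

Derivation:
Tick 1: prefer A, take ingot from A; A=[keg,crate,bolt,quill] B=[oval,fin,tube,hook] C=[ingot]
Tick 2: prefer B, take oval from B; A=[keg,crate,bolt,quill] B=[fin,tube,hook] C=[ingot,oval]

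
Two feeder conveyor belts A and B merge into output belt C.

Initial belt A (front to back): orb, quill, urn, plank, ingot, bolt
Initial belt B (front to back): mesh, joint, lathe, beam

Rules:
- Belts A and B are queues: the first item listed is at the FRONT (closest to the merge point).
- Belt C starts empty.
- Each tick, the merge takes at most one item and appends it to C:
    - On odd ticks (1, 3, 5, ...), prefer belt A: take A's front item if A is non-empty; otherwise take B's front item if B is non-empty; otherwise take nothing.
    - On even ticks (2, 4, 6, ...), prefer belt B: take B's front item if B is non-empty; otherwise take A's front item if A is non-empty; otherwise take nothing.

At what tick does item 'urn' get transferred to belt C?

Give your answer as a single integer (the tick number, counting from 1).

Answer: 5

Derivation:
Tick 1: prefer A, take orb from A; A=[quill,urn,plank,ingot,bolt] B=[mesh,joint,lathe,beam] C=[orb]
Tick 2: prefer B, take mesh from B; A=[quill,urn,plank,ingot,bolt] B=[joint,lathe,beam] C=[orb,mesh]
Tick 3: prefer A, take quill from A; A=[urn,plank,ingot,bolt] B=[joint,lathe,beam] C=[orb,mesh,quill]
Tick 4: prefer B, take joint from B; A=[urn,plank,ingot,bolt] B=[lathe,beam] C=[orb,mesh,quill,joint]
Tick 5: prefer A, take urn from A; A=[plank,ingot,bolt] B=[lathe,beam] C=[orb,mesh,quill,joint,urn]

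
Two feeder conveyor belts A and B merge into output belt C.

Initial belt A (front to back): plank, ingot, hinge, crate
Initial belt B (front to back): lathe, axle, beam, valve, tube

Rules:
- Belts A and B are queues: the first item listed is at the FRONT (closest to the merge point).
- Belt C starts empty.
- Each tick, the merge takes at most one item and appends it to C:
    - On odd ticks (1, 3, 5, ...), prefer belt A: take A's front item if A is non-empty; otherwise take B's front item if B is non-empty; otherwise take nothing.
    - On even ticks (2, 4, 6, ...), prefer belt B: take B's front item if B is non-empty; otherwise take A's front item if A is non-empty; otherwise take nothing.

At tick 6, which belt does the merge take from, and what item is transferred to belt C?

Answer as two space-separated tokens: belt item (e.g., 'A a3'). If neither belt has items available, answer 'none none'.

Tick 1: prefer A, take plank from A; A=[ingot,hinge,crate] B=[lathe,axle,beam,valve,tube] C=[plank]
Tick 2: prefer B, take lathe from B; A=[ingot,hinge,crate] B=[axle,beam,valve,tube] C=[plank,lathe]
Tick 3: prefer A, take ingot from A; A=[hinge,crate] B=[axle,beam,valve,tube] C=[plank,lathe,ingot]
Tick 4: prefer B, take axle from B; A=[hinge,crate] B=[beam,valve,tube] C=[plank,lathe,ingot,axle]
Tick 5: prefer A, take hinge from A; A=[crate] B=[beam,valve,tube] C=[plank,lathe,ingot,axle,hinge]
Tick 6: prefer B, take beam from B; A=[crate] B=[valve,tube] C=[plank,lathe,ingot,axle,hinge,beam]

Answer: B beam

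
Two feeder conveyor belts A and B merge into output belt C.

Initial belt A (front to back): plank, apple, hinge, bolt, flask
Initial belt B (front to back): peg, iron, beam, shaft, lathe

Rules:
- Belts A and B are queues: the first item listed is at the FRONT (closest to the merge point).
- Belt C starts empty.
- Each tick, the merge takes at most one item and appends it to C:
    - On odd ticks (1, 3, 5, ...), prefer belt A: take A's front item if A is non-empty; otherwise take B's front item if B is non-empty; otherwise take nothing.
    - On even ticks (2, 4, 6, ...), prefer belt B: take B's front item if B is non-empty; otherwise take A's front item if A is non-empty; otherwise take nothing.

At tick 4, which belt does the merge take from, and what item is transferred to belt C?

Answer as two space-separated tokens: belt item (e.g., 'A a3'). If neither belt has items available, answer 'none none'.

Tick 1: prefer A, take plank from A; A=[apple,hinge,bolt,flask] B=[peg,iron,beam,shaft,lathe] C=[plank]
Tick 2: prefer B, take peg from B; A=[apple,hinge,bolt,flask] B=[iron,beam,shaft,lathe] C=[plank,peg]
Tick 3: prefer A, take apple from A; A=[hinge,bolt,flask] B=[iron,beam,shaft,lathe] C=[plank,peg,apple]
Tick 4: prefer B, take iron from B; A=[hinge,bolt,flask] B=[beam,shaft,lathe] C=[plank,peg,apple,iron]

Answer: B iron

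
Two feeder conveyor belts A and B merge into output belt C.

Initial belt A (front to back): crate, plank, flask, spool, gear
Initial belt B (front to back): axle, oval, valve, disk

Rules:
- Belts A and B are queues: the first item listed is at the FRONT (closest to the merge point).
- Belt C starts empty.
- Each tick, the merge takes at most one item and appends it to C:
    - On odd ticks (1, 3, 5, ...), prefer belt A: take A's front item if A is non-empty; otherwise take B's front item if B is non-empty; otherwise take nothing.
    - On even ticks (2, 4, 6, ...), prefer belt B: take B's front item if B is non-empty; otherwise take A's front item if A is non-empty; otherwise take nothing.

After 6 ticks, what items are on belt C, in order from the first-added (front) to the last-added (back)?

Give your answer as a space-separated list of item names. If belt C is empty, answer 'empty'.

Tick 1: prefer A, take crate from A; A=[plank,flask,spool,gear] B=[axle,oval,valve,disk] C=[crate]
Tick 2: prefer B, take axle from B; A=[plank,flask,spool,gear] B=[oval,valve,disk] C=[crate,axle]
Tick 3: prefer A, take plank from A; A=[flask,spool,gear] B=[oval,valve,disk] C=[crate,axle,plank]
Tick 4: prefer B, take oval from B; A=[flask,spool,gear] B=[valve,disk] C=[crate,axle,plank,oval]
Tick 5: prefer A, take flask from A; A=[spool,gear] B=[valve,disk] C=[crate,axle,plank,oval,flask]
Tick 6: prefer B, take valve from B; A=[spool,gear] B=[disk] C=[crate,axle,plank,oval,flask,valve]

Answer: crate axle plank oval flask valve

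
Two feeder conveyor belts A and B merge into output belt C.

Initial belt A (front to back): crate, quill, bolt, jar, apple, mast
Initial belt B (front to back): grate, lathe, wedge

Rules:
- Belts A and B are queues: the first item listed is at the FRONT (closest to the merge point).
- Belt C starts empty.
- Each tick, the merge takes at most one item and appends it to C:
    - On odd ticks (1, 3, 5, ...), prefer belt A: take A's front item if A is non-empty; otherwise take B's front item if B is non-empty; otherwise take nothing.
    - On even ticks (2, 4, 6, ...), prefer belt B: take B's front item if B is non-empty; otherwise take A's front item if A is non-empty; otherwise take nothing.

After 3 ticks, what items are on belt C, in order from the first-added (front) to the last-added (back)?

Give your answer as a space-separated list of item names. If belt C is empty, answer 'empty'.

Tick 1: prefer A, take crate from A; A=[quill,bolt,jar,apple,mast] B=[grate,lathe,wedge] C=[crate]
Tick 2: prefer B, take grate from B; A=[quill,bolt,jar,apple,mast] B=[lathe,wedge] C=[crate,grate]
Tick 3: prefer A, take quill from A; A=[bolt,jar,apple,mast] B=[lathe,wedge] C=[crate,grate,quill]

Answer: crate grate quill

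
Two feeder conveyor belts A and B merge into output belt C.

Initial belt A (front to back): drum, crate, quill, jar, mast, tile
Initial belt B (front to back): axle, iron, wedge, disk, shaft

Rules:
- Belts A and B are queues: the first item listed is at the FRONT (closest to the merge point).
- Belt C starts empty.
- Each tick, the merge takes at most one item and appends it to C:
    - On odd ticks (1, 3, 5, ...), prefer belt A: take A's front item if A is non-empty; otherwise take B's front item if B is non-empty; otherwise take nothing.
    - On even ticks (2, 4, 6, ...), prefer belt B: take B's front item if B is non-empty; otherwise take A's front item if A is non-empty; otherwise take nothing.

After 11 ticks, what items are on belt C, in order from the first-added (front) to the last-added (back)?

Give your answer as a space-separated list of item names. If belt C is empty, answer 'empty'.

Tick 1: prefer A, take drum from A; A=[crate,quill,jar,mast,tile] B=[axle,iron,wedge,disk,shaft] C=[drum]
Tick 2: prefer B, take axle from B; A=[crate,quill,jar,mast,tile] B=[iron,wedge,disk,shaft] C=[drum,axle]
Tick 3: prefer A, take crate from A; A=[quill,jar,mast,tile] B=[iron,wedge,disk,shaft] C=[drum,axle,crate]
Tick 4: prefer B, take iron from B; A=[quill,jar,mast,tile] B=[wedge,disk,shaft] C=[drum,axle,crate,iron]
Tick 5: prefer A, take quill from A; A=[jar,mast,tile] B=[wedge,disk,shaft] C=[drum,axle,crate,iron,quill]
Tick 6: prefer B, take wedge from B; A=[jar,mast,tile] B=[disk,shaft] C=[drum,axle,crate,iron,quill,wedge]
Tick 7: prefer A, take jar from A; A=[mast,tile] B=[disk,shaft] C=[drum,axle,crate,iron,quill,wedge,jar]
Tick 8: prefer B, take disk from B; A=[mast,tile] B=[shaft] C=[drum,axle,crate,iron,quill,wedge,jar,disk]
Tick 9: prefer A, take mast from A; A=[tile] B=[shaft] C=[drum,axle,crate,iron,quill,wedge,jar,disk,mast]
Tick 10: prefer B, take shaft from B; A=[tile] B=[-] C=[drum,axle,crate,iron,quill,wedge,jar,disk,mast,shaft]
Tick 11: prefer A, take tile from A; A=[-] B=[-] C=[drum,axle,crate,iron,quill,wedge,jar,disk,mast,shaft,tile]

Answer: drum axle crate iron quill wedge jar disk mast shaft tile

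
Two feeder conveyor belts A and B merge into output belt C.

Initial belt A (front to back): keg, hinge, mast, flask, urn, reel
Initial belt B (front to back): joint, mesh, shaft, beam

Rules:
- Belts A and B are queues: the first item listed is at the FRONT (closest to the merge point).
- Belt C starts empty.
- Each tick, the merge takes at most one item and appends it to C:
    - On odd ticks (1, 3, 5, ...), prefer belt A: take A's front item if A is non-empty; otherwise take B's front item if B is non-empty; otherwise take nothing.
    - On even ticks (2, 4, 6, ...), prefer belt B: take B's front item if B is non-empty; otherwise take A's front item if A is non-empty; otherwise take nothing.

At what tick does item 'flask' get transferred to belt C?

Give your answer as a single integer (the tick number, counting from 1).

Tick 1: prefer A, take keg from A; A=[hinge,mast,flask,urn,reel] B=[joint,mesh,shaft,beam] C=[keg]
Tick 2: prefer B, take joint from B; A=[hinge,mast,flask,urn,reel] B=[mesh,shaft,beam] C=[keg,joint]
Tick 3: prefer A, take hinge from A; A=[mast,flask,urn,reel] B=[mesh,shaft,beam] C=[keg,joint,hinge]
Tick 4: prefer B, take mesh from B; A=[mast,flask,urn,reel] B=[shaft,beam] C=[keg,joint,hinge,mesh]
Tick 5: prefer A, take mast from A; A=[flask,urn,reel] B=[shaft,beam] C=[keg,joint,hinge,mesh,mast]
Tick 6: prefer B, take shaft from B; A=[flask,urn,reel] B=[beam] C=[keg,joint,hinge,mesh,mast,shaft]
Tick 7: prefer A, take flask from A; A=[urn,reel] B=[beam] C=[keg,joint,hinge,mesh,mast,shaft,flask]

Answer: 7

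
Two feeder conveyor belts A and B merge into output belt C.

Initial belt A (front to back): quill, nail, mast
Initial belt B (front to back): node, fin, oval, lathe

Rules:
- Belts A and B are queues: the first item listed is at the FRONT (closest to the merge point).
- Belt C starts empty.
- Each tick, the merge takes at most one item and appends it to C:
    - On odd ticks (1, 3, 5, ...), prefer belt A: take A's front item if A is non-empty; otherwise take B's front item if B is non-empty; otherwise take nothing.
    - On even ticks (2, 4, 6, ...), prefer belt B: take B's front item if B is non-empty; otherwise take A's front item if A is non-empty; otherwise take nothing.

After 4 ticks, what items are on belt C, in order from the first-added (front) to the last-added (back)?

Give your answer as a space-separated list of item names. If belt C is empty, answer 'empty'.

Tick 1: prefer A, take quill from A; A=[nail,mast] B=[node,fin,oval,lathe] C=[quill]
Tick 2: prefer B, take node from B; A=[nail,mast] B=[fin,oval,lathe] C=[quill,node]
Tick 3: prefer A, take nail from A; A=[mast] B=[fin,oval,lathe] C=[quill,node,nail]
Tick 4: prefer B, take fin from B; A=[mast] B=[oval,lathe] C=[quill,node,nail,fin]

Answer: quill node nail fin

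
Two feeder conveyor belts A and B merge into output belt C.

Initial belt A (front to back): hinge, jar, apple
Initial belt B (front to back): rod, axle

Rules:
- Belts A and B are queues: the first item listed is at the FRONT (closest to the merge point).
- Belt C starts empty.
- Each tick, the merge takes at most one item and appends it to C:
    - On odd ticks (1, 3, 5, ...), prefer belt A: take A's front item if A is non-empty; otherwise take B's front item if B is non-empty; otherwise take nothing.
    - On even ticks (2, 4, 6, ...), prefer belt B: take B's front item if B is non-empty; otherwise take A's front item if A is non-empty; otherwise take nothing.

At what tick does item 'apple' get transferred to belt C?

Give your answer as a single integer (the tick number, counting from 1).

Answer: 5

Derivation:
Tick 1: prefer A, take hinge from A; A=[jar,apple] B=[rod,axle] C=[hinge]
Tick 2: prefer B, take rod from B; A=[jar,apple] B=[axle] C=[hinge,rod]
Tick 3: prefer A, take jar from A; A=[apple] B=[axle] C=[hinge,rod,jar]
Tick 4: prefer B, take axle from B; A=[apple] B=[-] C=[hinge,rod,jar,axle]
Tick 5: prefer A, take apple from A; A=[-] B=[-] C=[hinge,rod,jar,axle,apple]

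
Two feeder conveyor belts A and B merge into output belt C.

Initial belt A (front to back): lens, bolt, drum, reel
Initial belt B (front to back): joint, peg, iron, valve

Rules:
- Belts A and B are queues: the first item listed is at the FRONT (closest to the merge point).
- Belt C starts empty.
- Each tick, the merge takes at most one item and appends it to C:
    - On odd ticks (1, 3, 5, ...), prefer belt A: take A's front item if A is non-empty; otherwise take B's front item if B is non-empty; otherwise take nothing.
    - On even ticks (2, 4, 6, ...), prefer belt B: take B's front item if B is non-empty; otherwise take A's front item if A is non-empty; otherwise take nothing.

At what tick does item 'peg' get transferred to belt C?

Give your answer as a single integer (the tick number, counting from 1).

Answer: 4

Derivation:
Tick 1: prefer A, take lens from A; A=[bolt,drum,reel] B=[joint,peg,iron,valve] C=[lens]
Tick 2: prefer B, take joint from B; A=[bolt,drum,reel] B=[peg,iron,valve] C=[lens,joint]
Tick 3: prefer A, take bolt from A; A=[drum,reel] B=[peg,iron,valve] C=[lens,joint,bolt]
Tick 4: prefer B, take peg from B; A=[drum,reel] B=[iron,valve] C=[lens,joint,bolt,peg]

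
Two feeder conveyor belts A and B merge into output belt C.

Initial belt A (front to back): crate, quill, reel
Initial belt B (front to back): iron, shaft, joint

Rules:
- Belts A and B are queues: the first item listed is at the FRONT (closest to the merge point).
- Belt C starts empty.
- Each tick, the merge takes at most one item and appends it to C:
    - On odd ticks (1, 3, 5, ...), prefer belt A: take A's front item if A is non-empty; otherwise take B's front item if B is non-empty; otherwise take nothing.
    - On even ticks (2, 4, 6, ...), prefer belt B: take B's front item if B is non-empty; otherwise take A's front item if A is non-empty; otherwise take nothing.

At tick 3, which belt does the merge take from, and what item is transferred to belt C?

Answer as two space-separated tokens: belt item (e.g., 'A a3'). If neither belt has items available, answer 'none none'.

Answer: A quill

Derivation:
Tick 1: prefer A, take crate from A; A=[quill,reel] B=[iron,shaft,joint] C=[crate]
Tick 2: prefer B, take iron from B; A=[quill,reel] B=[shaft,joint] C=[crate,iron]
Tick 3: prefer A, take quill from A; A=[reel] B=[shaft,joint] C=[crate,iron,quill]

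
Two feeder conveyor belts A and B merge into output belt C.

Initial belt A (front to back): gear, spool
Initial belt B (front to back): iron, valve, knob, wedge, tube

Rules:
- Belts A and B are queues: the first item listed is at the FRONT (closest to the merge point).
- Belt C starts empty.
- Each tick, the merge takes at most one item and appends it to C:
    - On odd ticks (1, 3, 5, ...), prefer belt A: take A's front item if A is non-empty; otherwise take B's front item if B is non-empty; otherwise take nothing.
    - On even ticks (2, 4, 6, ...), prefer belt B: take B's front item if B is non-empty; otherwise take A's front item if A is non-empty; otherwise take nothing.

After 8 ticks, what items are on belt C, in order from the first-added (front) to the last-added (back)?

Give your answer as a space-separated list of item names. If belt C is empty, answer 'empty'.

Tick 1: prefer A, take gear from A; A=[spool] B=[iron,valve,knob,wedge,tube] C=[gear]
Tick 2: prefer B, take iron from B; A=[spool] B=[valve,knob,wedge,tube] C=[gear,iron]
Tick 3: prefer A, take spool from A; A=[-] B=[valve,knob,wedge,tube] C=[gear,iron,spool]
Tick 4: prefer B, take valve from B; A=[-] B=[knob,wedge,tube] C=[gear,iron,spool,valve]
Tick 5: prefer A, take knob from B; A=[-] B=[wedge,tube] C=[gear,iron,spool,valve,knob]
Tick 6: prefer B, take wedge from B; A=[-] B=[tube] C=[gear,iron,spool,valve,knob,wedge]
Tick 7: prefer A, take tube from B; A=[-] B=[-] C=[gear,iron,spool,valve,knob,wedge,tube]
Tick 8: prefer B, both empty, nothing taken; A=[-] B=[-] C=[gear,iron,spool,valve,knob,wedge,tube]

Answer: gear iron spool valve knob wedge tube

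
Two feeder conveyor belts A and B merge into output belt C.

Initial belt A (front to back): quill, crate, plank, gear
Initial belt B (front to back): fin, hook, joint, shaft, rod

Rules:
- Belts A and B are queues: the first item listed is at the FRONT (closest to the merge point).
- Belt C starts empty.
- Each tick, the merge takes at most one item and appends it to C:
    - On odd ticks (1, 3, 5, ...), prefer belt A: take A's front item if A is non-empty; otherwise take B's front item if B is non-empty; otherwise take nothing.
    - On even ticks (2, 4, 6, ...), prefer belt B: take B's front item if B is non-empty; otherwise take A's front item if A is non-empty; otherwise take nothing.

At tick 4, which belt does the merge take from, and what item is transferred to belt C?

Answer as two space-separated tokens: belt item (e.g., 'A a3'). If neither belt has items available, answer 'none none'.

Tick 1: prefer A, take quill from A; A=[crate,plank,gear] B=[fin,hook,joint,shaft,rod] C=[quill]
Tick 2: prefer B, take fin from B; A=[crate,plank,gear] B=[hook,joint,shaft,rod] C=[quill,fin]
Tick 3: prefer A, take crate from A; A=[plank,gear] B=[hook,joint,shaft,rod] C=[quill,fin,crate]
Tick 4: prefer B, take hook from B; A=[plank,gear] B=[joint,shaft,rod] C=[quill,fin,crate,hook]

Answer: B hook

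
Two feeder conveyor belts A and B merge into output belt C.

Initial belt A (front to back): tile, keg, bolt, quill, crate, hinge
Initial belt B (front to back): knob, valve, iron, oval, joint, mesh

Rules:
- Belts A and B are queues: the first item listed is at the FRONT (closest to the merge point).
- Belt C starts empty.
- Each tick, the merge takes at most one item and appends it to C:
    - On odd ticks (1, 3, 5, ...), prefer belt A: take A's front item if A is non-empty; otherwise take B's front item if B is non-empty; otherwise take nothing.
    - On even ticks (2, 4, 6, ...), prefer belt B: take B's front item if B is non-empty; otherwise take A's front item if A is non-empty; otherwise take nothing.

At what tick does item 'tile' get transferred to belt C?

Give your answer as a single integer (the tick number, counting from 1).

Tick 1: prefer A, take tile from A; A=[keg,bolt,quill,crate,hinge] B=[knob,valve,iron,oval,joint,mesh] C=[tile]

Answer: 1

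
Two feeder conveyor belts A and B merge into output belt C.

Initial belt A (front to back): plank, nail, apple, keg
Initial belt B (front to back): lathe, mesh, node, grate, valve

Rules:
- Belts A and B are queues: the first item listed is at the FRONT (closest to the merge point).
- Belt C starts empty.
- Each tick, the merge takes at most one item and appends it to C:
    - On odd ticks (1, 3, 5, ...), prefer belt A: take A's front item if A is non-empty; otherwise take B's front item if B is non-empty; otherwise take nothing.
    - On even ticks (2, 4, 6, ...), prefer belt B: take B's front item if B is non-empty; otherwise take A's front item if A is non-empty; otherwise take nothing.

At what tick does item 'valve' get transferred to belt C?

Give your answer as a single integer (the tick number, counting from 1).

Answer: 9

Derivation:
Tick 1: prefer A, take plank from A; A=[nail,apple,keg] B=[lathe,mesh,node,grate,valve] C=[plank]
Tick 2: prefer B, take lathe from B; A=[nail,apple,keg] B=[mesh,node,grate,valve] C=[plank,lathe]
Tick 3: prefer A, take nail from A; A=[apple,keg] B=[mesh,node,grate,valve] C=[plank,lathe,nail]
Tick 4: prefer B, take mesh from B; A=[apple,keg] B=[node,grate,valve] C=[plank,lathe,nail,mesh]
Tick 5: prefer A, take apple from A; A=[keg] B=[node,grate,valve] C=[plank,lathe,nail,mesh,apple]
Tick 6: prefer B, take node from B; A=[keg] B=[grate,valve] C=[plank,lathe,nail,mesh,apple,node]
Tick 7: prefer A, take keg from A; A=[-] B=[grate,valve] C=[plank,lathe,nail,mesh,apple,node,keg]
Tick 8: prefer B, take grate from B; A=[-] B=[valve] C=[plank,lathe,nail,mesh,apple,node,keg,grate]
Tick 9: prefer A, take valve from B; A=[-] B=[-] C=[plank,lathe,nail,mesh,apple,node,keg,grate,valve]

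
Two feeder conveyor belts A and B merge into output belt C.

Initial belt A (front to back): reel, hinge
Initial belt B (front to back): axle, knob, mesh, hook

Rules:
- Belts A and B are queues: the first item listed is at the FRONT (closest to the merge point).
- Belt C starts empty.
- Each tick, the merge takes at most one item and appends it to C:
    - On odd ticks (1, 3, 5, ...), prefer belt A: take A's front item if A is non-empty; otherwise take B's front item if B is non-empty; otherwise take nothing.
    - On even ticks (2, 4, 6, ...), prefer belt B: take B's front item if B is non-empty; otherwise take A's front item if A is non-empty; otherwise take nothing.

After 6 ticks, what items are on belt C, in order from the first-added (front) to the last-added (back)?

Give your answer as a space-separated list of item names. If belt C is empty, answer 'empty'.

Answer: reel axle hinge knob mesh hook

Derivation:
Tick 1: prefer A, take reel from A; A=[hinge] B=[axle,knob,mesh,hook] C=[reel]
Tick 2: prefer B, take axle from B; A=[hinge] B=[knob,mesh,hook] C=[reel,axle]
Tick 3: prefer A, take hinge from A; A=[-] B=[knob,mesh,hook] C=[reel,axle,hinge]
Tick 4: prefer B, take knob from B; A=[-] B=[mesh,hook] C=[reel,axle,hinge,knob]
Tick 5: prefer A, take mesh from B; A=[-] B=[hook] C=[reel,axle,hinge,knob,mesh]
Tick 6: prefer B, take hook from B; A=[-] B=[-] C=[reel,axle,hinge,knob,mesh,hook]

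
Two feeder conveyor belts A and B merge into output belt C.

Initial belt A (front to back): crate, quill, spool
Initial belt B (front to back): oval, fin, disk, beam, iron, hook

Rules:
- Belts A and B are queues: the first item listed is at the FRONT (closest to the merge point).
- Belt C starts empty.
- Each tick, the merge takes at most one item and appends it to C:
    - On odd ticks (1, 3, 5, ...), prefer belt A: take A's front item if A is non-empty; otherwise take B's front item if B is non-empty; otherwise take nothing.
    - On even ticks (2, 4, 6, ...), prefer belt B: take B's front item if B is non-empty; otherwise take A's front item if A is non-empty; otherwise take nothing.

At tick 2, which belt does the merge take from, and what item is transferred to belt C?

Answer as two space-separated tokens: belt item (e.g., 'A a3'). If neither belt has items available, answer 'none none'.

Answer: B oval

Derivation:
Tick 1: prefer A, take crate from A; A=[quill,spool] B=[oval,fin,disk,beam,iron,hook] C=[crate]
Tick 2: prefer B, take oval from B; A=[quill,spool] B=[fin,disk,beam,iron,hook] C=[crate,oval]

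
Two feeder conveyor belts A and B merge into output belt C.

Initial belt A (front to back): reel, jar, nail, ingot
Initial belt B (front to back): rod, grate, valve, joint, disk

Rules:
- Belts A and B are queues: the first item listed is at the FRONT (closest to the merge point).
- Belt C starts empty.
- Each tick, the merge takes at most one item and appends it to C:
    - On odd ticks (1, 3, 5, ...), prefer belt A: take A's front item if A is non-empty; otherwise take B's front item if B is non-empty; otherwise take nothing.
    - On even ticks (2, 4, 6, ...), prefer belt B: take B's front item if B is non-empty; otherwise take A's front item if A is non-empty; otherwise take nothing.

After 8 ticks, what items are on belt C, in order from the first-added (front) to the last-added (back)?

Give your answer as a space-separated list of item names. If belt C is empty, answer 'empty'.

Tick 1: prefer A, take reel from A; A=[jar,nail,ingot] B=[rod,grate,valve,joint,disk] C=[reel]
Tick 2: prefer B, take rod from B; A=[jar,nail,ingot] B=[grate,valve,joint,disk] C=[reel,rod]
Tick 3: prefer A, take jar from A; A=[nail,ingot] B=[grate,valve,joint,disk] C=[reel,rod,jar]
Tick 4: prefer B, take grate from B; A=[nail,ingot] B=[valve,joint,disk] C=[reel,rod,jar,grate]
Tick 5: prefer A, take nail from A; A=[ingot] B=[valve,joint,disk] C=[reel,rod,jar,grate,nail]
Tick 6: prefer B, take valve from B; A=[ingot] B=[joint,disk] C=[reel,rod,jar,grate,nail,valve]
Tick 7: prefer A, take ingot from A; A=[-] B=[joint,disk] C=[reel,rod,jar,grate,nail,valve,ingot]
Tick 8: prefer B, take joint from B; A=[-] B=[disk] C=[reel,rod,jar,grate,nail,valve,ingot,joint]

Answer: reel rod jar grate nail valve ingot joint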